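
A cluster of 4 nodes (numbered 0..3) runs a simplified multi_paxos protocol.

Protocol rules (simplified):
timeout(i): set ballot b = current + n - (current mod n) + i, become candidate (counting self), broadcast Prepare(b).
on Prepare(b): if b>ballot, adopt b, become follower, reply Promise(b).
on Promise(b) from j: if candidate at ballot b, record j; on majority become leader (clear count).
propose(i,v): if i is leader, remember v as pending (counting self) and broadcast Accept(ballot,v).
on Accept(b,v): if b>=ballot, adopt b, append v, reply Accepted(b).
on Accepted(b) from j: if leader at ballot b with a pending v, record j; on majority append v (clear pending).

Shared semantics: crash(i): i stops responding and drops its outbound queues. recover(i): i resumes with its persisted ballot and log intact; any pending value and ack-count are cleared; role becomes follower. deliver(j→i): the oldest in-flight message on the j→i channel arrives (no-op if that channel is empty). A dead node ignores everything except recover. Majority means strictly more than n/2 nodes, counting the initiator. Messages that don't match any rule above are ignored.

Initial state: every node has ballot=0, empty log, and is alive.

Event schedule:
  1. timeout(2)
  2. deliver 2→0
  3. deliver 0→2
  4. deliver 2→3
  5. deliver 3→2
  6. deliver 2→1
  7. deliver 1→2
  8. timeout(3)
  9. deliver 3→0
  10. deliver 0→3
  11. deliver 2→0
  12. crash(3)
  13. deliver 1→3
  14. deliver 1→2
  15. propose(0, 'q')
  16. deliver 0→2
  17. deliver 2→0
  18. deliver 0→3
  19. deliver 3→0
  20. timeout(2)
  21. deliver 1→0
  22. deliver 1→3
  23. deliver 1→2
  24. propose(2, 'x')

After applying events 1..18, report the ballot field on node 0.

11

1. timeout(2):  <2:cand b6 ->
2. deliver 2→0:  <0:foll b6 ->
3. deliver 0→2:  nop
4. deliver 2→3:  <3:foll b6 ->
5. deliver 3→2:  <2:lead b6 ->
6. deliver 2→1:  <1:foll b6 ->
7. deliver 1→2:  nop
8. timeout(3):  <3:cand b11 ->
9. deliver 3→0:  <0:foll b11 ->
10. deliver 0→3:  nop
11. deliver 2→0:  nop
12. crash(3):  <3:✗cand b11 ->
13. deliver 1→3:  nop
14. deliver 1→2:  nop
15. propose(0,'q'):  nop
16. deliver 0→2:  nop
17. deliver 2→0:  nop
18. deliver 0→3:  nop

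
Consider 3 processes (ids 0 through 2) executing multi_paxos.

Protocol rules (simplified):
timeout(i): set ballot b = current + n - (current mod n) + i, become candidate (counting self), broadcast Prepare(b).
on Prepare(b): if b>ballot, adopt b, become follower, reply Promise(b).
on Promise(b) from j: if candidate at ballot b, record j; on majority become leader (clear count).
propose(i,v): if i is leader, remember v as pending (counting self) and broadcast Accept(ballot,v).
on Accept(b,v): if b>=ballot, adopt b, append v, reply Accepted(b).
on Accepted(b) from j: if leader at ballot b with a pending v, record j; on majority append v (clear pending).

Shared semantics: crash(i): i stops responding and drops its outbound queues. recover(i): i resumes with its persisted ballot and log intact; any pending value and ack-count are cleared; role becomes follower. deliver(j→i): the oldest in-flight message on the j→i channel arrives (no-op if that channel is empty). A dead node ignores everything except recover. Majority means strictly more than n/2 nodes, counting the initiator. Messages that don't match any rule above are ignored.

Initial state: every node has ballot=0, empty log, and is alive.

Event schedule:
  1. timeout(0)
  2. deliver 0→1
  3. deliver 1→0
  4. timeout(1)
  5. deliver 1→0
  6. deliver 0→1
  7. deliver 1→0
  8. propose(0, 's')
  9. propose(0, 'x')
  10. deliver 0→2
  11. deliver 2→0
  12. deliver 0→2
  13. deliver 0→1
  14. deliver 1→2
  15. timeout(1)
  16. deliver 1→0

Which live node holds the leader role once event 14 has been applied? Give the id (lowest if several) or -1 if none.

1

after 1 — timeout(0): n0:cand/b3/[-]
after 2 — deliver 0→1: n1:foll/b3/[-]
after 3 — deliver 1→0: n0:lead/b3/[-]
after 4 — timeout(1): n1:cand/b7/[-]
after 5 — deliver 1→0: n0:foll/b7/[-]
after 6 — deliver 0→1: n1:lead/b7/[-]
after 7 — deliver 1→0: ·
after 8 — propose(0,'s'): ·
after 9 — propose(0,'x'): ·
after 10 — deliver 0→2: n2:foll/b3/[-]
after 11 — deliver 2→0: ·
after 12 — deliver 0→2: ·
after 13 — deliver 0→1: ·
after 14 — deliver 1→2: n2:foll/b7/[-]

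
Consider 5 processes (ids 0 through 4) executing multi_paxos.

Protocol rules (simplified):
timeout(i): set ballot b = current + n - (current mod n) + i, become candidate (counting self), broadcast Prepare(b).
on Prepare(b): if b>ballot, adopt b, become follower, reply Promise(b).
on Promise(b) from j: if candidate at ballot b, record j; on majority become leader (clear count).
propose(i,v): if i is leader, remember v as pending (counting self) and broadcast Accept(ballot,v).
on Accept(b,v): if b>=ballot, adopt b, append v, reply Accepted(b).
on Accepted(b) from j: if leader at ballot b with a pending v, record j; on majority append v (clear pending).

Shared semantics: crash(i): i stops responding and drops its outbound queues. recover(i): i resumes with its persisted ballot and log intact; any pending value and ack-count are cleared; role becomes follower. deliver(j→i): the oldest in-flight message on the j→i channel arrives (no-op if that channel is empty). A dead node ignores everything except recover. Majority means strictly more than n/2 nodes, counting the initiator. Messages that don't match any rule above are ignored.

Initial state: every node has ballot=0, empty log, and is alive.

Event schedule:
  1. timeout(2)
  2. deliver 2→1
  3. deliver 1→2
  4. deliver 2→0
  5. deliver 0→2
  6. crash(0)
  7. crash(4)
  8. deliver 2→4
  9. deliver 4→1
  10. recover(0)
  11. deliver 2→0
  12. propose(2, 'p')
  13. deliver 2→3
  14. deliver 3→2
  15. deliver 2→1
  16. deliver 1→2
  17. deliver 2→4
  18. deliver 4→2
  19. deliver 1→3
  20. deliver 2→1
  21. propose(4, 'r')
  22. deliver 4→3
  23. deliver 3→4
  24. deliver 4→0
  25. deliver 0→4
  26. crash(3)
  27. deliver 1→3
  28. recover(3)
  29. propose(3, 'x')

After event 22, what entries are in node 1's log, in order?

step 1 timeout(2): 2={cand,b=7,log=-}
step 2 deliver 2→1: 1={foll,b=7,log=-}
step 3 deliver 1→2: —
step 4 deliver 2→0: 0={foll,b=7,log=-}
step 5 deliver 0→2: 2={lead,b=7,log=-}
step 6 crash(0): 0={✗foll,b=7,log=-}
step 7 crash(4): 4={✗foll,b=0,log=-}
step 8 deliver 2→4: —
step 9 deliver 4→1: —
step 10 recover(0): 0={foll,b=7,log=-}
step 11 deliver 2→0: —
step 12 propose(2,'p'): —
step 13 deliver 2→3: 3={foll,b=7,log=-}
step 14 deliver 3→2: —
step 15 deliver 2→1: 1={foll,b=7,log=p}
step 16 deliver 1→2: —
step 17 deliver 2→4: —
step 18 deliver 4→2: —
step 19 deliver 1→3: —
step 20 deliver 2→1: —
step 21 propose(4,'r'): —
step 22 deliver 4→3: —

p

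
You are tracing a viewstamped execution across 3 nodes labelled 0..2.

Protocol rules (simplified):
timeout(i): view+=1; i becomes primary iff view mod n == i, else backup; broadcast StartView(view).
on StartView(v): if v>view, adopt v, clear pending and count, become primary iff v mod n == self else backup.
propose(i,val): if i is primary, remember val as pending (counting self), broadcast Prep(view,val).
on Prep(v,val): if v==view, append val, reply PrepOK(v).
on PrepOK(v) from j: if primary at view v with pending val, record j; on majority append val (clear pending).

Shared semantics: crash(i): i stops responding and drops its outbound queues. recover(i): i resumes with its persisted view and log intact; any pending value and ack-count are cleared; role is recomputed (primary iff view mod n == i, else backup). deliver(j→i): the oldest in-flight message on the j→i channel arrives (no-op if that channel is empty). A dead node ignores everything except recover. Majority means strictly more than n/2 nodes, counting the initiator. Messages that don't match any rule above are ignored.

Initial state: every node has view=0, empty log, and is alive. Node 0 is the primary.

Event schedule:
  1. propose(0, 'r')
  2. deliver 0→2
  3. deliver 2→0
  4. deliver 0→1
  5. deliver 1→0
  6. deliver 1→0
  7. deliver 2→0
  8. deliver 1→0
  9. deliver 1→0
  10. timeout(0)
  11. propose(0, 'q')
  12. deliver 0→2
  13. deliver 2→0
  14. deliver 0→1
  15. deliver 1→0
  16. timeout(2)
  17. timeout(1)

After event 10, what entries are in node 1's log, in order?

r

1. propose(0,'r'):  nop
2. deliver 0→2:  <2:back v0 r>
3. deliver 2→0:  <0:prim v0 r>
4. deliver 0→1:  <1:back v0 r>
5. deliver 1→0:  nop
6. deliver 1→0:  nop
7. deliver 2→0:  nop
8. deliver 1→0:  nop
9. deliver 1→0:  nop
10. timeout(0):  <0:back v1 r>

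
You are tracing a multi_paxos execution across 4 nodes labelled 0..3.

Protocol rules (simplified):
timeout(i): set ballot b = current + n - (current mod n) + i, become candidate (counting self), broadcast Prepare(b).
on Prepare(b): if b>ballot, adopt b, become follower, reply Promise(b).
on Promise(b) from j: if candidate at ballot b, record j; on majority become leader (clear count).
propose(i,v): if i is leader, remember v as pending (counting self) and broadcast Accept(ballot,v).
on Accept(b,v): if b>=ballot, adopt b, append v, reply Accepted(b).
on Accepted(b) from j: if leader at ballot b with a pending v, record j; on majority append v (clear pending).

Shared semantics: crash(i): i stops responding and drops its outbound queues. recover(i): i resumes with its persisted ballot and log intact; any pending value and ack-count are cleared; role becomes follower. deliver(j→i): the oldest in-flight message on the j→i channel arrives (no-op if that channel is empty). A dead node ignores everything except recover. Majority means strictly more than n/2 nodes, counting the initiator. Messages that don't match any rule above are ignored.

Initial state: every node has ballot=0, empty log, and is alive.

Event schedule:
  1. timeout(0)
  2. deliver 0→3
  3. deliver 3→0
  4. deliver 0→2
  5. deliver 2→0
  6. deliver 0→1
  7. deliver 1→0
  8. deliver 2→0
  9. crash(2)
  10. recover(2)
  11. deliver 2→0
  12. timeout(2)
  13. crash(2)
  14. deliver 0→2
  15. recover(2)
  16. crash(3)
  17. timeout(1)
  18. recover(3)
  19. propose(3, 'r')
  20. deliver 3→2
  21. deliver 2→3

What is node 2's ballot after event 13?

after 1 — timeout(0): n0:cand/b4/[-]
after 2 — deliver 0→3: n3:foll/b4/[-]
after 3 — deliver 3→0: ·
after 4 — deliver 0→2: n2:foll/b4/[-]
after 5 — deliver 2→0: n0:lead/b4/[-]
after 6 — deliver 0→1: n1:foll/b4/[-]
after 7 — deliver 1→0: ·
after 8 — deliver 2→0: ·
after 9 — crash(2): n2:✗foll/b4/[-]
after 10 — recover(2): n2:foll/b4/[-]
after 11 — deliver 2→0: ·
after 12 — timeout(2): n2:cand/b10/[-]
after 13 — crash(2): n2:✗cand/b10/[-]

10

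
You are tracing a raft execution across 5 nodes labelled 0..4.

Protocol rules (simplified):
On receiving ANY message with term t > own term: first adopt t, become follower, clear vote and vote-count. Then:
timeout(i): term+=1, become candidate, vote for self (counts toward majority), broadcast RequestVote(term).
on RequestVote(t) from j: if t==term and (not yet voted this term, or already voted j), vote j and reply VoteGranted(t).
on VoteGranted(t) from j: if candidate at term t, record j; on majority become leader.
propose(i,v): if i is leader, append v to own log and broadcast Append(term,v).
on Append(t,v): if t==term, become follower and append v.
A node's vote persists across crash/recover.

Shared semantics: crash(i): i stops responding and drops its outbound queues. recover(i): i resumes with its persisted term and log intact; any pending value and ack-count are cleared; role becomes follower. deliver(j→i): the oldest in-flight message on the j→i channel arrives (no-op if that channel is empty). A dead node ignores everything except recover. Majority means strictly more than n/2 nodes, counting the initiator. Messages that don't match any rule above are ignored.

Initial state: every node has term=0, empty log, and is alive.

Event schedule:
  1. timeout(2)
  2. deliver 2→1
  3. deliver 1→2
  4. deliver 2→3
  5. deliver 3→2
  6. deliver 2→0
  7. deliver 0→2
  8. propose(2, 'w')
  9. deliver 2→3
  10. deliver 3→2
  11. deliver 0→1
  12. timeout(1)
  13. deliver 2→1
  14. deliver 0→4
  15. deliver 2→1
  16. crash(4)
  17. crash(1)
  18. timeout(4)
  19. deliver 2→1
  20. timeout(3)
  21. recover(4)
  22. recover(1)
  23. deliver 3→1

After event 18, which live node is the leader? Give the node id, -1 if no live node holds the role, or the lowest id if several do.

2

after 1 — timeout(2): n2:cand/t1/[-]
after 2 — deliver 2→1: n1:foll/t1/[-]
after 3 — deliver 1→2: ·
after 4 — deliver 2→3: n3:foll/t1/[-]
after 5 — deliver 3→2: n2:lead/t1/[-]
after 6 — deliver 2→0: n0:foll/t1/[-]
after 7 — deliver 0→2: ·
after 8 — propose(2,'w'): n2:lead/t1/[w]
after 9 — deliver 2→3: n3:foll/t1/[w]
after 10 — deliver 3→2: ·
after 11 — deliver 0→1: ·
after 12 — timeout(1): n1:cand/t2/[-]
after 13 — deliver 2→1: ·
after 14 — deliver 0→4: ·
after 15 — deliver 2→1: ·
after 16 — crash(4): n4:✗foll/t0/[-]
after 17 — crash(1): n1:✗cand/t2/[-]
after 18 — timeout(4): ·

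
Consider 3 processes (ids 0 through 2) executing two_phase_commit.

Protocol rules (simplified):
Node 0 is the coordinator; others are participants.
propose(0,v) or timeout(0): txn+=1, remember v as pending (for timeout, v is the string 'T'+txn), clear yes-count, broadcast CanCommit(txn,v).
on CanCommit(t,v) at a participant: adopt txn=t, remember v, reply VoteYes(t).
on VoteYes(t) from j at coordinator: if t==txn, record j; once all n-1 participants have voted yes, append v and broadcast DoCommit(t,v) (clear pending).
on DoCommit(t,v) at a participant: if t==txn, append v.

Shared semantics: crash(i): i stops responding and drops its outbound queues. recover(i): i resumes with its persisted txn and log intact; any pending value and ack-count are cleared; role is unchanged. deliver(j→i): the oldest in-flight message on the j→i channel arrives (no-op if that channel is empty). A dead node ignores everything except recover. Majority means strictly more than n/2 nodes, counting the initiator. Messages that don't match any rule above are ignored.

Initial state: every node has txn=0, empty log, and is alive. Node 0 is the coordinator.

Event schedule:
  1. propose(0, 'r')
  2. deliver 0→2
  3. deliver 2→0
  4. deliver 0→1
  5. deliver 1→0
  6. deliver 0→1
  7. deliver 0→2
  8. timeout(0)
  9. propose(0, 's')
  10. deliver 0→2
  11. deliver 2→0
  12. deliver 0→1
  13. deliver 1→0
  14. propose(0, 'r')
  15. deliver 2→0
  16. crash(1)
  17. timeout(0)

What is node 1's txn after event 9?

1

[1] propose(0,'r') → N0(coor t1 [-])
[2] deliver 0→2 → N2(part t1 [-])
[3] deliver 2→0 → ∅
[4] deliver 0→1 → N1(part t1 [-])
[5] deliver 1→0 → N0(coor t1 [r])
[6] deliver 0→1 → N1(part t1 [r])
[7] deliver 0→2 → N2(part t1 [r])
[8] timeout(0) → N0(coor t2 [r])
[9] propose(0,'s') → N0(coor t3 [r])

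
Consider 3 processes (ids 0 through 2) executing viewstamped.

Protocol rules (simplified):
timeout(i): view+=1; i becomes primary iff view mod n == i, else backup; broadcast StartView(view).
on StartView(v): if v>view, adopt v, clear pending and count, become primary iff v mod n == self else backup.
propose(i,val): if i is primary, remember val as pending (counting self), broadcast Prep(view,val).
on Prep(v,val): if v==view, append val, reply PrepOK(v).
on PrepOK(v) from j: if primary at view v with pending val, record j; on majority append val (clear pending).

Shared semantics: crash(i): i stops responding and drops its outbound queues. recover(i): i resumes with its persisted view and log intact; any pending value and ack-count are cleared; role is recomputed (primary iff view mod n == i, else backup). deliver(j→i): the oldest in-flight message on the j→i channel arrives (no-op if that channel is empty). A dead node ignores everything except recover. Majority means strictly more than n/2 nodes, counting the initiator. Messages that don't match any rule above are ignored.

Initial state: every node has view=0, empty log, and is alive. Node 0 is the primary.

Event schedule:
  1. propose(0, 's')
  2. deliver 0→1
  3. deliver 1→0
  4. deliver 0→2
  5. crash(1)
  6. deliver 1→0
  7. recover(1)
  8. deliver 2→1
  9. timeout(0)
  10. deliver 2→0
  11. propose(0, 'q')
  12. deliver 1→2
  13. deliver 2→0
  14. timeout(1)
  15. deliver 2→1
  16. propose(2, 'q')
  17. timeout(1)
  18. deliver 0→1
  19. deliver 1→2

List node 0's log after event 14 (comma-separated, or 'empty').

step 1 propose(0,'s'): —
step 2 deliver 0→1: 1={back,v=0,log=s}
step 3 deliver 1→0: 0={prim,v=0,log=s}
step 4 deliver 0→2: 2={back,v=0,log=s}
step 5 crash(1): 1={✗back,v=0,log=s}
step 6 deliver 1→0: —
step 7 recover(1): 1={back,v=0,log=s}
step 8 deliver 2→1: —
step 9 timeout(0): 0={back,v=1,log=s}
step 10 deliver 2→0: —
step 11 propose(0,'q'): —
step 12 deliver 1→2: —
step 13 deliver 2→0: —
step 14 timeout(1): 1={prim,v=1,log=s}

s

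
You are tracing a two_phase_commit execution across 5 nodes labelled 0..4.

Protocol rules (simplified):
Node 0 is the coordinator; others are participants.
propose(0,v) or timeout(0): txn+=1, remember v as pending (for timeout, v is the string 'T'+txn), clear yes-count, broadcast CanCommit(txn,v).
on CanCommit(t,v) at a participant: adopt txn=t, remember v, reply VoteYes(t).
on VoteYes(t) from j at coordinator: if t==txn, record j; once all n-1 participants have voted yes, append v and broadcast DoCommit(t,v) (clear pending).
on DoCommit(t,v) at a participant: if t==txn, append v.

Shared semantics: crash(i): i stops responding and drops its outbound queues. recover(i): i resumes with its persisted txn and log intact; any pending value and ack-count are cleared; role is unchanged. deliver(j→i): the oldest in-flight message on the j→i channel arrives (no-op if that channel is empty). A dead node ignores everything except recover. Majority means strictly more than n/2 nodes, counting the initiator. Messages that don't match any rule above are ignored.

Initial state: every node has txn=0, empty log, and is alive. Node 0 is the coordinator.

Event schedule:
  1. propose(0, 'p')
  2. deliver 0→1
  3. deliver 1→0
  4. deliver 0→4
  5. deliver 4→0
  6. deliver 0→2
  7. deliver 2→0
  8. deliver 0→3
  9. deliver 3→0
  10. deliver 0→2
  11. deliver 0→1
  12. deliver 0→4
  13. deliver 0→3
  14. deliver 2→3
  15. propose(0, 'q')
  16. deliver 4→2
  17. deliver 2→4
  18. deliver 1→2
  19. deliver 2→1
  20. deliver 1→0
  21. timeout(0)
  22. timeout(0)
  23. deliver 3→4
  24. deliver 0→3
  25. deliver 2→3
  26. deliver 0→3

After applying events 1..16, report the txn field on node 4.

[1] propose(0,'p') → N0(coor t1 [-])
[2] deliver 0→1 → N1(part t1 [-])
[3] deliver 1→0 → ∅
[4] deliver 0→4 → N4(part t1 [-])
[5] deliver 4→0 → ∅
[6] deliver 0→2 → N2(part t1 [-])
[7] deliver 2→0 → ∅
[8] deliver 0→3 → N3(part t1 [-])
[9] deliver 3→0 → N0(coor t1 [p])
[10] deliver 0→2 → N2(part t1 [p])
[11] deliver 0→1 → N1(part t1 [p])
[12] deliver 0→4 → N4(part t1 [p])
[13] deliver 0→3 → N3(part t1 [p])
[14] deliver 2→3 → ∅
[15] propose(0,'q') → N0(coor t2 [p])
[16] deliver 4→2 → ∅

1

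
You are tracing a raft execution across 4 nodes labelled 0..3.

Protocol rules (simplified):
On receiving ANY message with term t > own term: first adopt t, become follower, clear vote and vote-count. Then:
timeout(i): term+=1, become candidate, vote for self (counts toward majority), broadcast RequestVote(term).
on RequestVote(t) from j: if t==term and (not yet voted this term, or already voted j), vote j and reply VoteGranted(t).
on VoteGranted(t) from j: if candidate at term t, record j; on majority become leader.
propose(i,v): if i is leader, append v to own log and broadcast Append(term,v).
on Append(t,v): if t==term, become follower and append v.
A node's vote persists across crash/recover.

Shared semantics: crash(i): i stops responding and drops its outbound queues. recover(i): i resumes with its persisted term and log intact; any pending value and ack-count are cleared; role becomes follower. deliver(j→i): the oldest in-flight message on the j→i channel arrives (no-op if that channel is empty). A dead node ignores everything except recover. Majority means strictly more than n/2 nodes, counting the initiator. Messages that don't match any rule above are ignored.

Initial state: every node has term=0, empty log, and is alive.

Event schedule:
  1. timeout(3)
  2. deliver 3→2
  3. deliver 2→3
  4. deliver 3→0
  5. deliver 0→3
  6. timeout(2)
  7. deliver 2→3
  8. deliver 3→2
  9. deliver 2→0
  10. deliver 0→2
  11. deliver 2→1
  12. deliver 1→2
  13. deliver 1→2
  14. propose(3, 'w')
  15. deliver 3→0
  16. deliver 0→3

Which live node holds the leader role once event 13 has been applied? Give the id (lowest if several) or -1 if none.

[1] timeout(3) → N3(cand t1 [-])
[2] deliver 3→2 → N2(foll t1 [-])
[3] deliver 2→3 → ∅
[4] deliver 3→0 → N0(foll t1 [-])
[5] deliver 0→3 → N3(lead t1 [-])
[6] timeout(2) → N2(cand t2 [-])
[7] deliver 2→3 → N3(foll t2 [-])
[8] deliver 3→2 → ∅
[9] deliver 2→0 → N0(foll t2 [-])
[10] deliver 0→2 → N2(lead t2 [-])
[11] deliver 2→1 → N1(foll t2 [-])
[12] deliver 1→2 → ∅
[13] deliver 1→2 → ∅

2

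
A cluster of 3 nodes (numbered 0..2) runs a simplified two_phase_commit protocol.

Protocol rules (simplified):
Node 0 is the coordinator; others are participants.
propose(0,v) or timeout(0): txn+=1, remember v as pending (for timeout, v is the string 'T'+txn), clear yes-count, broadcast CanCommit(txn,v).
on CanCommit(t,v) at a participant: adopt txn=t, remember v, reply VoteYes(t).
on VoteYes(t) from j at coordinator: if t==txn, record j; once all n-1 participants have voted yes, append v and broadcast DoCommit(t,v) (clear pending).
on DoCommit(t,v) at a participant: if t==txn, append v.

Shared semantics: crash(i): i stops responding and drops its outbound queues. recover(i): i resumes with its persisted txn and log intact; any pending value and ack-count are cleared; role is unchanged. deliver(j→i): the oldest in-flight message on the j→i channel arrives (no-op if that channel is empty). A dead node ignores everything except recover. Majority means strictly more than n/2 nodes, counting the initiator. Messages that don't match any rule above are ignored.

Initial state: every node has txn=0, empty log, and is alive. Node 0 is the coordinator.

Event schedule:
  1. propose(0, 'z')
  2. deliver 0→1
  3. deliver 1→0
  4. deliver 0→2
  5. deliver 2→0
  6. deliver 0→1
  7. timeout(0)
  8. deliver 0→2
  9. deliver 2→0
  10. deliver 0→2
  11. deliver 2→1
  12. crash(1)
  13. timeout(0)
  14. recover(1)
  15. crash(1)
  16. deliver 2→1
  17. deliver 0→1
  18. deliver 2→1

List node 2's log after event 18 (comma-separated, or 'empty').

e1 propose(0,'z'): 0[coor,t=1,-]
e2 deliver 0→1: 1[part,t=1,-]
e3 deliver 1→0: ·
e4 deliver 0→2: 2[part,t=1,-]
e5 deliver 2→0: 0[coor,t=1,z]
e6 deliver 0→1: 1[part,t=1,z]
e7 timeout(0): 0[coor,t=2,z]
e8 deliver 0→2: 2[part,t=1,z]
e9 deliver 2→0: ·
e10 deliver 0→2: 2[part,t=2,z]
e11 deliver 2→1: ·
e12 crash(1): 1[✗part,t=1,z]
e13 timeout(0): 0[coor,t=3,z]
e14 recover(1): 1[part,t=1,z]
e15 crash(1): 1[✗part,t=1,z]
e16 deliver 2→1: ·
e17 deliver 0→1: ·
e18 deliver 2→1: ·

z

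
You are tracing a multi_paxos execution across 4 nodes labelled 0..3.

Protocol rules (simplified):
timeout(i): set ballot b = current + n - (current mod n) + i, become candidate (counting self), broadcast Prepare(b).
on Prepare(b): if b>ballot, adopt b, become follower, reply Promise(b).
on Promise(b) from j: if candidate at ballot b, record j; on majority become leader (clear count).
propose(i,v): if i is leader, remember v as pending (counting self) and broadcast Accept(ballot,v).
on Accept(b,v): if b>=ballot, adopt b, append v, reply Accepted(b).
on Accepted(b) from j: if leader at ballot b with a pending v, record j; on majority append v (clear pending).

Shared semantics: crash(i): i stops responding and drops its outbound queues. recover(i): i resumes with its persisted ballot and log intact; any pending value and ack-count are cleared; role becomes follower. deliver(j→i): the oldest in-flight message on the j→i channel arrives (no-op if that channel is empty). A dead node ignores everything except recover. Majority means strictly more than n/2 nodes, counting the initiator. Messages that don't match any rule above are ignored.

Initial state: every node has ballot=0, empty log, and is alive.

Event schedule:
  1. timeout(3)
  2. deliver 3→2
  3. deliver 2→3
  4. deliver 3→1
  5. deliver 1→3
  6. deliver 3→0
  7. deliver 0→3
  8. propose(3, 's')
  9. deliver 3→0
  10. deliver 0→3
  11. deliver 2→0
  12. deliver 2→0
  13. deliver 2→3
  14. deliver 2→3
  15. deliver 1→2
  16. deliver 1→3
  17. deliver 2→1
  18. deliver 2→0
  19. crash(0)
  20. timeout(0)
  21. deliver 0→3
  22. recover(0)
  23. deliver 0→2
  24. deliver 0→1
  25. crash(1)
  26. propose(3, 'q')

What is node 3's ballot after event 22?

7

e1 timeout(3): 3[cand,b=7,-]
e2 deliver 3→2: 2[foll,b=7,-]
e3 deliver 2→3: ·
e4 deliver 3→1: 1[foll,b=7,-]
e5 deliver 1→3: 3[lead,b=7,-]
e6 deliver 3→0: 0[foll,b=7,-]
e7 deliver 0→3: ·
e8 propose(3,'s'): ·
e9 deliver 3→0: 0[foll,b=7,s]
e10 deliver 0→3: ·
e11 deliver 2→0: ·
e12 deliver 2→0: ·
e13 deliver 2→3: ·
e14 deliver 2→3: ·
e15 deliver 1→2: ·
e16 deliver 1→3: ·
e17 deliver 2→1: ·
e18 deliver 2→0: ·
e19 crash(0): 0[✗foll,b=7,s]
e20 timeout(0): ·
e21 deliver 0→3: ·
e22 recover(0): 0[foll,b=7,s]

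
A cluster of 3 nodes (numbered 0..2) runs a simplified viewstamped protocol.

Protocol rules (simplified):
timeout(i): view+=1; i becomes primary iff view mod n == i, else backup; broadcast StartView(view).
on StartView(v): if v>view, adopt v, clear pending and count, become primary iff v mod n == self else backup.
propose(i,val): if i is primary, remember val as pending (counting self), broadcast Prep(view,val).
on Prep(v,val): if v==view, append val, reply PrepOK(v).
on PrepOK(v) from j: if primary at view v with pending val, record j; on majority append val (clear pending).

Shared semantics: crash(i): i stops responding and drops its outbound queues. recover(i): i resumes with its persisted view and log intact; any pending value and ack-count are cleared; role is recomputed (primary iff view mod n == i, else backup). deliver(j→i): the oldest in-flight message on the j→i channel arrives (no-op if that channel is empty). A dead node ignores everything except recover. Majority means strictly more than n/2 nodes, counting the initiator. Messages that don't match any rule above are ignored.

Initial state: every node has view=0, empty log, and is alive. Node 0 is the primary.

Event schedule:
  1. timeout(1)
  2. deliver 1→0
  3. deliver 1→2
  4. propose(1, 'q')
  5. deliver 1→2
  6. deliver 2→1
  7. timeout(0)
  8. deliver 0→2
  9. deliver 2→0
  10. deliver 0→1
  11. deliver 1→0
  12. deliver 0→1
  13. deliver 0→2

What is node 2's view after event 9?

2

e1 timeout(1): 1[prim,v=1,-]
e2 deliver 1→0: 0[back,v=1,-]
e3 deliver 1→2: 2[back,v=1,-]
e4 propose(1,'q'): ·
e5 deliver 1→2: 2[back,v=1,q]
e6 deliver 2→1: 1[prim,v=1,q]
e7 timeout(0): 0[back,v=2,-]
e8 deliver 0→2: 2[prim,v=2,q]
e9 deliver 2→0: ·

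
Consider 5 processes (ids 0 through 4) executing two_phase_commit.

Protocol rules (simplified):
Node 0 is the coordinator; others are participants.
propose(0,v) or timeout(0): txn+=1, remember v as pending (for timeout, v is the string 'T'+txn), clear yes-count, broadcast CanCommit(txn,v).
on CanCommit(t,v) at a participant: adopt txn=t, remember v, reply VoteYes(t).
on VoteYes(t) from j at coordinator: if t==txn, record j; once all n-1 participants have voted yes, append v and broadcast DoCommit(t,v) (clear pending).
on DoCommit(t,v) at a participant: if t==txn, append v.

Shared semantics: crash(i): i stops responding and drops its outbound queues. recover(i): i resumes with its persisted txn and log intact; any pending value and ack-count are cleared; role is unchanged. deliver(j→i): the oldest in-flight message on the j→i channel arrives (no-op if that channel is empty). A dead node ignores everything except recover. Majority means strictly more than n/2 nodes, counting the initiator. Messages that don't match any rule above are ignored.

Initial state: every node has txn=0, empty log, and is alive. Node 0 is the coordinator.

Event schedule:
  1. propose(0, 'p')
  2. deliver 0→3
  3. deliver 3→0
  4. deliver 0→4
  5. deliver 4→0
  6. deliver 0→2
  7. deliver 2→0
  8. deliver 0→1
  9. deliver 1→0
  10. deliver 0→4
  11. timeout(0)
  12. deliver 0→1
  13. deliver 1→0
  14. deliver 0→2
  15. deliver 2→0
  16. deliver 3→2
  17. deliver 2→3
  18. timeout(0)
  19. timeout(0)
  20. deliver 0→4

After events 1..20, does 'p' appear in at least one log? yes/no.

after 1 — propose(0,'p'): n0:coor/t1/[-]
after 2 — deliver 0→3: n3:part/t1/[-]
after 3 — deliver 3→0: ·
after 4 — deliver 0→4: n4:part/t1/[-]
after 5 — deliver 4→0: ·
after 6 — deliver 0→2: n2:part/t1/[-]
after 7 — deliver 2→0: ·
after 8 — deliver 0→1: n1:part/t1/[-]
after 9 — deliver 1→0: n0:coor/t1/[p]
after 10 — deliver 0→4: n4:part/t1/[p]
after 11 — timeout(0): n0:coor/t2/[p]
after 12 — deliver 0→1: n1:part/t1/[p]
after 13 — deliver 1→0: ·
after 14 — deliver 0→2: n2:part/t1/[p]
after 15 — deliver 2→0: ·
after 16 — deliver 3→2: ·
after 17 — deliver 2→3: ·
after 18 — timeout(0): n0:coor/t3/[p]
after 19 — timeout(0): n0:coor/t4/[p]
after 20 — deliver 0→4: n4:part/t2/[p]

yes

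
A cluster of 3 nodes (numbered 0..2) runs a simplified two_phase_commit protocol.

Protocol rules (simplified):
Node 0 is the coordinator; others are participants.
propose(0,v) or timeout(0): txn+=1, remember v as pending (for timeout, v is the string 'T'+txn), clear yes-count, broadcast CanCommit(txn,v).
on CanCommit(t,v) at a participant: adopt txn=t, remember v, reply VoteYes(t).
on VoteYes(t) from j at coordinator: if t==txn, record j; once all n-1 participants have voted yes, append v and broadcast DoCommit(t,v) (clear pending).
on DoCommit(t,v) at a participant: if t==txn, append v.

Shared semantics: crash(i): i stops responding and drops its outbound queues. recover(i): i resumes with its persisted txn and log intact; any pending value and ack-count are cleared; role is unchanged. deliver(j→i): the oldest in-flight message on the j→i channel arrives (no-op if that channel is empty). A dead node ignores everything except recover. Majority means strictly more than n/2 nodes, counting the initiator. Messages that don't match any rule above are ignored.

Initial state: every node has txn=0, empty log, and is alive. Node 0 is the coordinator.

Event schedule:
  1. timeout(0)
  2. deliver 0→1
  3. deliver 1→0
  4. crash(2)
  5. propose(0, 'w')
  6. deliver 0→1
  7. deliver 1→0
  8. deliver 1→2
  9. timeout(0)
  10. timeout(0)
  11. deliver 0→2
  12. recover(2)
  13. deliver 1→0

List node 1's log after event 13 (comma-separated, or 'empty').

empty

1. timeout(0):  <0:coor t1 ->
2. deliver 0→1:  <1:part t1 ->
3. deliver 1→0:  nop
4. crash(2):  <2:✗part t0 ->
5. propose(0,'w'):  <0:coor t2 ->
6. deliver 0→1:  <1:part t2 ->
7. deliver 1→0:  nop
8. deliver 1→2:  nop
9. timeout(0):  <0:coor t3 ->
10. timeout(0):  <0:coor t4 ->
11. deliver 0→2:  nop
12. recover(2):  <2:part t0 ->
13. deliver 1→0:  nop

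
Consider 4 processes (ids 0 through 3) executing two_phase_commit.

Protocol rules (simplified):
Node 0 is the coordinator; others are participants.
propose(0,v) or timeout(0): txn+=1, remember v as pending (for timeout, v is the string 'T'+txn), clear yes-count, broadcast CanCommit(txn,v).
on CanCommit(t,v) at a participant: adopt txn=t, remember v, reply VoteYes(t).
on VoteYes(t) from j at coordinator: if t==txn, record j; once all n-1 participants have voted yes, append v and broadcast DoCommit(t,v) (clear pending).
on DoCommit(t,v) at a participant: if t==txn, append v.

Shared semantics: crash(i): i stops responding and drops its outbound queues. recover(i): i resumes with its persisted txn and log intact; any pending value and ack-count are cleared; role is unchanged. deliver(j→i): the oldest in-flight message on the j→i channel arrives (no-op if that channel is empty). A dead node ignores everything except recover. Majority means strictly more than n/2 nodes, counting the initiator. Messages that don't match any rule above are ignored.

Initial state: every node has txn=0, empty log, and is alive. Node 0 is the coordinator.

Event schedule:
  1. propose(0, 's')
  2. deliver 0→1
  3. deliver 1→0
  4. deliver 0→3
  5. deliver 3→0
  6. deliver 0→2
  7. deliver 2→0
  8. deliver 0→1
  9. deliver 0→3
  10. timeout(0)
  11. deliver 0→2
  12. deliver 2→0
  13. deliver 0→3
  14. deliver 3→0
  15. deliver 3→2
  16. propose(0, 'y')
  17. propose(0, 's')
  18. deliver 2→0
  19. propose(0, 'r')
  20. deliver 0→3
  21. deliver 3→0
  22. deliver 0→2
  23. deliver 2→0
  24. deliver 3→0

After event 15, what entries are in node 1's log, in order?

s

e1 propose(0,'s'): 0[coor,t=1,-]
e2 deliver 0→1: 1[part,t=1,-]
e3 deliver 1→0: ·
e4 deliver 0→3: 3[part,t=1,-]
e5 deliver 3→0: ·
e6 deliver 0→2: 2[part,t=1,-]
e7 deliver 2→0: 0[coor,t=1,s]
e8 deliver 0→1: 1[part,t=1,s]
e9 deliver 0→3: 3[part,t=1,s]
e10 timeout(0): 0[coor,t=2,s]
e11 deliver 0→2: 2[part,t=1,s]
e12 deliver 2→0: ·
e13 deliver 0→3: 3[part,t=2,s]
e14 deliver 3→0: ·
e15 deliver 3→2: ·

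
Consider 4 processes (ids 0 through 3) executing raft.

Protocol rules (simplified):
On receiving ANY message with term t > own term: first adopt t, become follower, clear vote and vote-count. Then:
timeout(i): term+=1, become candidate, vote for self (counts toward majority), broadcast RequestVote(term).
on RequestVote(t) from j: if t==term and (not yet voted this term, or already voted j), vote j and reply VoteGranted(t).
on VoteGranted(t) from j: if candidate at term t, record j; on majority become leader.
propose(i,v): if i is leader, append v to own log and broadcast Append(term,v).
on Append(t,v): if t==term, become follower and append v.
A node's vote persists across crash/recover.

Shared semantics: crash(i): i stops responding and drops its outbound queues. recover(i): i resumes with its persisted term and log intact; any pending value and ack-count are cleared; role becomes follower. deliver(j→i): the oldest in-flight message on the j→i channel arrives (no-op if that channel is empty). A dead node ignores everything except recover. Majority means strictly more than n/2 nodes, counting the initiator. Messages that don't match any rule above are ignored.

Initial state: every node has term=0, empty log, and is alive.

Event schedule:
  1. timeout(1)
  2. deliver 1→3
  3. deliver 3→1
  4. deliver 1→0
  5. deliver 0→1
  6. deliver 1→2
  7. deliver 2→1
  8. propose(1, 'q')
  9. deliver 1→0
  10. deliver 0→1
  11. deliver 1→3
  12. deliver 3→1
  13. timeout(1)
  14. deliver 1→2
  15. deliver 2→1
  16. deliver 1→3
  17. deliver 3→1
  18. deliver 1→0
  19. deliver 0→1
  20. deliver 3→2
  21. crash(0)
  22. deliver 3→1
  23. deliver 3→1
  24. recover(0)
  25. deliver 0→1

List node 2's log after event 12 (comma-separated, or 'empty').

empty

[1] timeout(1) → N1(cand t1 [-])
[2] deliver 1→3 → N3(foll t1 [-])
[3] deliver 3→1 → ∅
[4] deliver 1→0 → N0(foll t1 [-])
[5] deliver 0→1 → N1(lead t1 [-])
[6] deliver 1→2 → N2(foll t1 [-])
[7] deliver 2→1 → ∅
[8] propose(1,'q') → N1(lead t1 [q])
[9] deliver 1→0 → N0(foll t1 [q])
[10] deliver 0→1 → ∅
[11] deliver 1→3 → N3(foll t1 [q])
[12] deliver 3→1 → ∅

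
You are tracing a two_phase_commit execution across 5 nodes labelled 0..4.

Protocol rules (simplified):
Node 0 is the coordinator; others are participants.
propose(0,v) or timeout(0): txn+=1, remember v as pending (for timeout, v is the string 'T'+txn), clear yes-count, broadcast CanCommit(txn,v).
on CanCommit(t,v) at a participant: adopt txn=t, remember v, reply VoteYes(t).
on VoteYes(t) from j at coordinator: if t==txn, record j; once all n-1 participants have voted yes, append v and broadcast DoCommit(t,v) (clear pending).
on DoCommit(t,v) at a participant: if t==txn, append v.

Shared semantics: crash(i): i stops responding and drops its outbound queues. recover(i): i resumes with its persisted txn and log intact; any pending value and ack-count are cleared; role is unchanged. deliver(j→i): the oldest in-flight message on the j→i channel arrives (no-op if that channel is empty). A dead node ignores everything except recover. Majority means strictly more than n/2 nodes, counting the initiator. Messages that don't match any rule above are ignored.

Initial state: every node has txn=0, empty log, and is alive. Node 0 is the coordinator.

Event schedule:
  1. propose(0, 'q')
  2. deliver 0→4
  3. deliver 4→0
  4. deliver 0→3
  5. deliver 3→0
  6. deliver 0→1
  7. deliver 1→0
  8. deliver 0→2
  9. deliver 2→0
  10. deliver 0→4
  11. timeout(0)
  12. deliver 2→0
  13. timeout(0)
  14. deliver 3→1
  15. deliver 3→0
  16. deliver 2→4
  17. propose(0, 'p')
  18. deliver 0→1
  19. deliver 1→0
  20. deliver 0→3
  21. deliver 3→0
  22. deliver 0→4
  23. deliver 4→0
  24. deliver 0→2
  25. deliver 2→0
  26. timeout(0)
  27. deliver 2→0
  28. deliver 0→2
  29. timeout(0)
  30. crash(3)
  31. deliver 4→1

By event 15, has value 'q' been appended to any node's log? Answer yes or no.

[1] propose(0,'q') → N0(coor t1 [-])
[2] deliver 0→4 → N4(part t1 [-])
[3] deliver 4→0 → ∅
[4] deliver 0→3 → N3(part t1 [-])
[5] deliver 3→0 → ∅
[6] deliver 0→1 → N1(part t1 [-])
[7] deliver 1→0 → ∅
[8] deliver 0→2 → N2(part t1 [-])
[9] deliver 2→0 → N0(coor t1 [q])
[10] deliver 0→4 → N4(part t1 [q])
[11] timeout(0) → N0(coor t2 [q])
[12] deliver 2→0 → ∅
[13] timeout(0) → N0(coor t3 [q])
[14] deliver 3→1 → ∅
[15] deliver 3→0 → ∅

yes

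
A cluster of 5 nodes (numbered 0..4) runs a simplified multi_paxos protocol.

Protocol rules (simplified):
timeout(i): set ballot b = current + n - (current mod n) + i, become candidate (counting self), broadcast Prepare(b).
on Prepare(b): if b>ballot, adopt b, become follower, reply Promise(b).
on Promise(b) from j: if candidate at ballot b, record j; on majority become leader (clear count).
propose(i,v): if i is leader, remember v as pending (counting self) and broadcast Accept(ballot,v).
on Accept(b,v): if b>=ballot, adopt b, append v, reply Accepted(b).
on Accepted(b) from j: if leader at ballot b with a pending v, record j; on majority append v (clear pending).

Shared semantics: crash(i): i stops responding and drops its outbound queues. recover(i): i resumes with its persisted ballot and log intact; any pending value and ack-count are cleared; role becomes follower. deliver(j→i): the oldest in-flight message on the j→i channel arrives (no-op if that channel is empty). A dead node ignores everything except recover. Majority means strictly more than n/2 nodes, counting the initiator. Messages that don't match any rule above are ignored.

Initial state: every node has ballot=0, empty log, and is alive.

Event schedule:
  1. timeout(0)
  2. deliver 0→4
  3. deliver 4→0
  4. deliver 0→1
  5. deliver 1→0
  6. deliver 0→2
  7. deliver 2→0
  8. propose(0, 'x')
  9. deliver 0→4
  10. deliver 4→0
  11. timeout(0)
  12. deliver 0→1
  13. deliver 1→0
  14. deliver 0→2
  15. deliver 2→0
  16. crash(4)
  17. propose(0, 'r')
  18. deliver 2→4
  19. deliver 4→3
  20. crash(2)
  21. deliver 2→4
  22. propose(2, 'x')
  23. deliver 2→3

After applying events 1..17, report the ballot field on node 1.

e1 timeout(0): 0[cand,b=5,-]
e2 deliver 0→4: 4[foll,b=5,-]
e3 deliver 4→0: ·
e4 deliver 0→1: 1[foll,b=5,-]
e5 deliver 1→0: 0[lead,b=5,-]
e6 deliver 0→2: 2[foll,b=5,-]
e7 deliver 2→0: ·
e8 propose(0,'x'): ·
e9 deliver 0→4: 4[foll,b=5,x]
e10 deliver 4→0: ·
e11 timeout(0): 0[cand,b=10,-]
e12 deliver 0→1: 1[foll,b=5,x]
e13 deliver 1→0: ·
e14 deliver 0→2: 2[foll,b=5,x]
e15 deliver 2→0: ·
e16 crash(4): 4[✗foll,b=5,x]
e17 propose(0,'r'): ·

5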